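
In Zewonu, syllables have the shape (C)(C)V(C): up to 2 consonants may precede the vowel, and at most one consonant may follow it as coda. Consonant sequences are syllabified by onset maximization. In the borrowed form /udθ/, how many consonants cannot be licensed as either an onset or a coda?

Under (C)(C)V(C), the unsyllabifiable consonants are /θ/ (at most one coda consonant is licensed; onsets may contain at most 2 consonants).

1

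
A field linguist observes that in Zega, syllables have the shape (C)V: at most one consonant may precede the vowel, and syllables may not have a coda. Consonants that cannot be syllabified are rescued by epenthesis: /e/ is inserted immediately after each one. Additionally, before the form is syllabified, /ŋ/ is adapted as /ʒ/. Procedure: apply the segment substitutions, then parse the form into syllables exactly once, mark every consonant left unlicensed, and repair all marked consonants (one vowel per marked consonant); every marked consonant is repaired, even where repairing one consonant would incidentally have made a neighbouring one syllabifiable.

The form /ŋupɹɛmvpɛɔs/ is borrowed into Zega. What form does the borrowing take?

Substitution: /ŋ/ → /ʒ/, giving /ʒupɹɛmvpɛɔs/.
Syllabifying with onset maximization leaves /p/, /m/, /v/, /s/ stranded (no codas are permitted; onsets are limited to one consonant).
Epenthesis after each stranded consonant: /p/ → /pe/, /m/ → /me/, /v/ → /ve/, /s/ → /se/.

ʒupeɹɛmevepɛɔse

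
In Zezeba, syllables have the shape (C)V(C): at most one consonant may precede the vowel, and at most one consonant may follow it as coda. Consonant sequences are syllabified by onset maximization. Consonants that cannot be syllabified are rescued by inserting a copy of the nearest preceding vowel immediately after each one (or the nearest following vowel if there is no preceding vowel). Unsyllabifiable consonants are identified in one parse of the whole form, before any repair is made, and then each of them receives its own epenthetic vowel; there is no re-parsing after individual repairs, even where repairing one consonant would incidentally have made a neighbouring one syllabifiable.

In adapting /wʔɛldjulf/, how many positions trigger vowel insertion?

The unsyllabifiable consonants are /w/, /d/, /f/; each receives one epenthetic vowel.

3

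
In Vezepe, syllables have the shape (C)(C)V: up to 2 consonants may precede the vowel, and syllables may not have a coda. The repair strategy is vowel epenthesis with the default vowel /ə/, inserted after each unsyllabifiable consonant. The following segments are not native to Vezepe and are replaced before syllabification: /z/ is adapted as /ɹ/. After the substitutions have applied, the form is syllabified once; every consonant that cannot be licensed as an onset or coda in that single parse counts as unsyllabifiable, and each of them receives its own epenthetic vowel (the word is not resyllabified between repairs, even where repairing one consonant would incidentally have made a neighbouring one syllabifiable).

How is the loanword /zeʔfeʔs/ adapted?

ɹeʔfeʔəsə

Substitution: /z/ → /ɹ/, giving /ɹeʔfeʔs/.
The consonants /ʔ/, /s/ cannot be parsed into a legal (C)(C)V syllable (no codas are permitted; onsets may contain at most 2 consonants).
Each unlicensed consonant becomes the onset of a new syllable: /ʔ/ → /ʔə/, /s/ → /sə/.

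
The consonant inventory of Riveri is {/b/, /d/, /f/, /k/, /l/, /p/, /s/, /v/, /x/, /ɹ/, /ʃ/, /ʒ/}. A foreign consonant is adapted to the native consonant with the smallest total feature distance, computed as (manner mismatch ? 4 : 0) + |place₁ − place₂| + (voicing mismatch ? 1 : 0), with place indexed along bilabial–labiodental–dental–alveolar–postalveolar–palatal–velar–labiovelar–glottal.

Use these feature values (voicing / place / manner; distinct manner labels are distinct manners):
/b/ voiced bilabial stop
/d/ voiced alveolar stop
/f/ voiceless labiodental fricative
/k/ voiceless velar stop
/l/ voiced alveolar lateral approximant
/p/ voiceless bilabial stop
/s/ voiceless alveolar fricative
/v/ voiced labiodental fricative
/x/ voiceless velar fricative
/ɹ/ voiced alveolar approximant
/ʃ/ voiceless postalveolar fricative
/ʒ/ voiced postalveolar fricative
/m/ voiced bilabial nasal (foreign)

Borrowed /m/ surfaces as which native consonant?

/b/ is closest: manner differs (nasal→stop, +4), place distance 0 (bilabial→bilabial), same voicing; total 4. Next closest is /p/ at distance 5.

b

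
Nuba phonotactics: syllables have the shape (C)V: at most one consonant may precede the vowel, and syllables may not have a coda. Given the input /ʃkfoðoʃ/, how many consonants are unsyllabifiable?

Syllabifying with onset maximization leaves /ʃ/, /k/, /ʃ/ stranded (no codas are permitted; onsets are limited to one consonant).

3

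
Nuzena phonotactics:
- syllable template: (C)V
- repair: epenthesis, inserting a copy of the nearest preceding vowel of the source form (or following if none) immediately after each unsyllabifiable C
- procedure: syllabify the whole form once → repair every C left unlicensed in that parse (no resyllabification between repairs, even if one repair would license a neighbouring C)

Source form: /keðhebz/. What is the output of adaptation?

keðehebeze

Syllabifying with onset maximization leaves /ð/, /b/, /z/ stranded (no codas are permitted; onsets are limited to one consonant).
Each unlicensed consonant becomes the onset of a new syllable: /ð/ → /ðe/, /b/ → /be/, /z/ → /ze/.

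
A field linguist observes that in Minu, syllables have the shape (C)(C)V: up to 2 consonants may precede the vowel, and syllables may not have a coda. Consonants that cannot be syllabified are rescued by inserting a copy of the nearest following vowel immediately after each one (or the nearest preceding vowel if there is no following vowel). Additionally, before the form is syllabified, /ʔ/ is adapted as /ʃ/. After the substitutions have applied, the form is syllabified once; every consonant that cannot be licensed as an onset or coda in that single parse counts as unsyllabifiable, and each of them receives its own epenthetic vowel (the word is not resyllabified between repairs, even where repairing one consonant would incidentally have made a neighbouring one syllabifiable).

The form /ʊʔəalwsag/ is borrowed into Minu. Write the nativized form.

Substitution: /ʔ/ → /ʃ/, giving /ʊʃəalwsag/.
Syllabifying with onset maximization leaves /l/, /g/ stranded (no codas are permitted; onsets may contain at most 2 consonants).
Each unlicensed consonant becomes the onset of a new syllable: /l/ → /la/, /g/ → /ga/.

ʊʃəalawsaga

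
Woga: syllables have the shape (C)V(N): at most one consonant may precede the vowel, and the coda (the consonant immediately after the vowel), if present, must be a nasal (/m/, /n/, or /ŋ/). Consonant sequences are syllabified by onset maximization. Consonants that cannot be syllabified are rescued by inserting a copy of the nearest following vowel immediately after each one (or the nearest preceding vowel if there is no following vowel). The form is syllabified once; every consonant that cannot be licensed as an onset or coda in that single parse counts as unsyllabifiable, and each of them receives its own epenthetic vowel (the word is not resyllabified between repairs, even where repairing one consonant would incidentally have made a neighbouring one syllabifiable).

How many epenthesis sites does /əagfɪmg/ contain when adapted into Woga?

2

The unsyllabifiable consonants are /g/, /g/; each receives one epenthetic vowel.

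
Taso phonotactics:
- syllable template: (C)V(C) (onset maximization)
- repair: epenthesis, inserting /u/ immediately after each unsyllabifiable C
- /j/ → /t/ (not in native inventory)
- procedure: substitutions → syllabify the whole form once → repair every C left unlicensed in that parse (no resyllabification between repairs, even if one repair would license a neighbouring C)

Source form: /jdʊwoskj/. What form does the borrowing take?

Substitution: /j/ → /t/, giving /tdʊwoskt/.
Syllabifying with onset maximization leaves /t/, /k/, /t/ stranded (at most one coda consonant is licensed; onsets are limited to one consonant).
Epenthesis after each stranded consonant: /t/ → /tu/, /k/ → /ku/, /t/ → /tu/.

tudʊwoskutu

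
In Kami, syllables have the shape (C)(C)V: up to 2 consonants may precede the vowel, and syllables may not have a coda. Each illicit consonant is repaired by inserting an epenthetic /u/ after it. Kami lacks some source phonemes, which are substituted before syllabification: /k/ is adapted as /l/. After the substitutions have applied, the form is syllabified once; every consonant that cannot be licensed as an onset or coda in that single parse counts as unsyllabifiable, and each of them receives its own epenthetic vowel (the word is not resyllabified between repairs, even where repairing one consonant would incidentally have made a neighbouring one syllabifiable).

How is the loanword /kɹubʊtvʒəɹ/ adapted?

lɹubʊtuvʒəɹu

Substitution: /k/ → /l/, giving /lɹubʊtvʒəɹ/.
Syllabifying with onset maximization leaves /t/, /ɹ/ stranded (no codas are permitted; onsets may contain at most 2 consonants).
Epenthesis after each stranded consonant: /t/ → /tu/, /ɹ/ → /ɹu/.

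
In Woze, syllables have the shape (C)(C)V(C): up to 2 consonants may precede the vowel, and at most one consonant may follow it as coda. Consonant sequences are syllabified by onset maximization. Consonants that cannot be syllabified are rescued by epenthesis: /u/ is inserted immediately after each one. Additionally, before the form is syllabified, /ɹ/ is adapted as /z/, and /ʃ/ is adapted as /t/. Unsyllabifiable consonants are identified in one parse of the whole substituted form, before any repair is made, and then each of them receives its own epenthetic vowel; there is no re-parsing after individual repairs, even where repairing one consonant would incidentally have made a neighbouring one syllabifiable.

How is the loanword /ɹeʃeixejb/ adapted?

Substitution: /ɹ/ → /z/, /ʃ/ → /t/, giving /zeteixejb/.
Syllabifying with onset maximization leaves /b/ stranded (at most one coda consonant is licensed; onsets may contain at most 2 consonants).
Each unlicensed consonant becomes the onset of a new syllable: /b/ → /bu/.

zeteixejbu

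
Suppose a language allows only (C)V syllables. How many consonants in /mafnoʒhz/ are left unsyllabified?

The consonants /f/, /ʒ/, /h/, /z/ cannot be parsed into a legal (C)V syllable (no codas are permitted; onsets are limited to one consonant).

4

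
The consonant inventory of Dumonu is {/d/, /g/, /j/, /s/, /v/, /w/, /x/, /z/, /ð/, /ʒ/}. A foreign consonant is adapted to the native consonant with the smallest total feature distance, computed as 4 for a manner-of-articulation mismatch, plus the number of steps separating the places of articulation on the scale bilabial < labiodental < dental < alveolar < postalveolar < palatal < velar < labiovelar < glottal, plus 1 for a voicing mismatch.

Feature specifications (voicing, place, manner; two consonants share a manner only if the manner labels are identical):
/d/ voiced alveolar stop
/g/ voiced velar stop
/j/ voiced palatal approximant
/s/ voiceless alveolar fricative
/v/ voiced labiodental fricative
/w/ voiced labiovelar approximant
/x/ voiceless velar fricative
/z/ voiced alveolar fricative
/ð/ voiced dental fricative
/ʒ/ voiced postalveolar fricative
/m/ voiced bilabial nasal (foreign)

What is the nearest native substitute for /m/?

v

/v/ is closest: manner differs (nasal→fricative, +4), place distance 1 (bilabial→labiodental), same voicing; total 5. Next closest is /ð/ at distance 6.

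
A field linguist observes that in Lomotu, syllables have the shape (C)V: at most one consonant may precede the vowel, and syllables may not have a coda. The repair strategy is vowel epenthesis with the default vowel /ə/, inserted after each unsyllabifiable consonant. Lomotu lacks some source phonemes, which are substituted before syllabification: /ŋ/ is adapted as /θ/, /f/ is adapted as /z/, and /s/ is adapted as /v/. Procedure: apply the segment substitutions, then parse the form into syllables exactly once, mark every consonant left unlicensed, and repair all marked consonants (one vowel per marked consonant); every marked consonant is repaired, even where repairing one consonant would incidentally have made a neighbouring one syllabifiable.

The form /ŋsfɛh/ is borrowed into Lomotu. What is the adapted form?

Substitution: /ŋ/ → /θ/, /s/ → /v/, /f/ → /z/, giving /θvzɛh/.
The consonants /θ/, /v/, /h/ cannot be parsed into a legal (C)V syllable (no codas are permitted; onsets are limited to one consonant).
Inserting the epenthetic vowel yields /θ/ → /θə/, /v/ → /və/, /h/ → /hə/.

θəvəzɛhə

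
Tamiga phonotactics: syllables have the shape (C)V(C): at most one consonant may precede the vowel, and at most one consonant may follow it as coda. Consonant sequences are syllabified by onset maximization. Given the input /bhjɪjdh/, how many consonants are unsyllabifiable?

4

Under (C)V(C), the unsyllabifiable consonants are /b/, /h/, /d/, /h/ (at most one coda consonant is licensed; onsets are limited to one consonant).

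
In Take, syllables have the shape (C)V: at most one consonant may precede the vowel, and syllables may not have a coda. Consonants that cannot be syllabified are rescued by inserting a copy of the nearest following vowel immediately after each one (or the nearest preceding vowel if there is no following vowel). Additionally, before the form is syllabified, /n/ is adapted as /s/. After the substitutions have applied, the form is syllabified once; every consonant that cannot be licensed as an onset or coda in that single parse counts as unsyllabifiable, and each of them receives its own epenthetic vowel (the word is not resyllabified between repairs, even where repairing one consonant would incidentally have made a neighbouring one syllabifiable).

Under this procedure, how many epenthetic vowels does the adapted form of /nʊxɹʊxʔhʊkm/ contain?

After substitution the input is /sʊxɹʊxʔhʊkm/.
The unsyllabifiable consonants are /x/, /x/, /ʔ/, /k/, /m/; each receives one epenthetic vowel.

5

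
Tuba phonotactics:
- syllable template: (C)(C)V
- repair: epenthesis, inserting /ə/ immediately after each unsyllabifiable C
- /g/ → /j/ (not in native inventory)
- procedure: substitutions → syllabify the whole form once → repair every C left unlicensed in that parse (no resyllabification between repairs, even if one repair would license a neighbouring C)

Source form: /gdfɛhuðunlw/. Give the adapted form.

jədfɛhuðunələwə

Substitution: /g/ → /j/, giving /jdfɛhuðunlw/.
Under (C)(C)V, the unsyllabifiable consonants are /j/, /n/, /l/, /w/ (no codas are permitted; onsets may contain at most 2 consonants).
Epenthesis after each stranded consonant: /j/ → /jə/, /n/ → /nə/, /l/ → /lə/, /w/ → /wə/.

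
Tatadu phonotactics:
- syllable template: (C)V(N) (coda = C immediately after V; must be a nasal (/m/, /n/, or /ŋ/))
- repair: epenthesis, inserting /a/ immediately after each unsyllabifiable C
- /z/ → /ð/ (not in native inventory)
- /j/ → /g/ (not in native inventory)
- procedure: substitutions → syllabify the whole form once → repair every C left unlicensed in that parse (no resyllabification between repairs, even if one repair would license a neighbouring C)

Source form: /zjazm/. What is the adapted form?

Substitution: /z/ → /ð/, /j/ → /g/, giving /ðgaðm/.
Syllabifying with onset maximization leaves /ð/, /ð/, /m/ stranded (only a nasal (/m/, /n/, or /ŋ/) is licensed in coda position; onsets are limited to one consonant).
Inserting the epenthetic vowel yields /ð/ → /ða/, /ð/ → /ða/, /m/ → /ma/.

ðagaðama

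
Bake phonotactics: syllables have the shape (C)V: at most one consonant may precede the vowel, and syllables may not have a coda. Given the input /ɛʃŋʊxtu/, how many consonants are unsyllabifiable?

Under (C)V, the unsyllabifiable consonants are /ʃ/, /x/ (no codas are permitted; onsets are limited to one consonant).

2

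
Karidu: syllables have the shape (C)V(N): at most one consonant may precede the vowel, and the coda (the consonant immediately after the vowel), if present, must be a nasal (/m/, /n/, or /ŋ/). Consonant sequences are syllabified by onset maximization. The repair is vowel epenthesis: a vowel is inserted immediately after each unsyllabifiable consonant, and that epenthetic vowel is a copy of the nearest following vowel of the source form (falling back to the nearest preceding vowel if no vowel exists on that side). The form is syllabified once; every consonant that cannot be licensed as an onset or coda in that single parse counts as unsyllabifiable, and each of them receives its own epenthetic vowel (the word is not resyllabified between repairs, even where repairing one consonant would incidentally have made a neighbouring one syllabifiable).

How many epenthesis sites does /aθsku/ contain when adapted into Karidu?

The unsyllabifiable consonants are /θ/, /s/; each receives one epenthetic vowel.

2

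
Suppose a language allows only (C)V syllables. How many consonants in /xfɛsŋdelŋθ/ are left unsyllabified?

6

The consonants /x/, /s/, /ŋ/, /l/, /ŋ/, /θ/ cannot be parsed into a legal (C)V syllable (no codas are permitted; onsets are limited to one consonant).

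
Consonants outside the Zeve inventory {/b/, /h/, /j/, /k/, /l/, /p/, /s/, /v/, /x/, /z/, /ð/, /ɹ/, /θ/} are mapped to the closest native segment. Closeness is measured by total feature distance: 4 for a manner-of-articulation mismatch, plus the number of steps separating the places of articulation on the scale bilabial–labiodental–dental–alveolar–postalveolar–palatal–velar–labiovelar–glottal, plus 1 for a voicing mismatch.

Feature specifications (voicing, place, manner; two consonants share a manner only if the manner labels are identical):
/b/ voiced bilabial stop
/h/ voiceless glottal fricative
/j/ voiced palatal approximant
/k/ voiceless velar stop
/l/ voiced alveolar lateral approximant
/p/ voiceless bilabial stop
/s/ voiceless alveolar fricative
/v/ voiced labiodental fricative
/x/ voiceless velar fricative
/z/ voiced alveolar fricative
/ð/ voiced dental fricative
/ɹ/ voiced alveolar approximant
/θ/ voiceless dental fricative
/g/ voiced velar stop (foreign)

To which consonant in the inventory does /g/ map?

k

/k/ is closest: same manner (stop), place distance 0 (velar→velar), voicing differs (+1); total 1. Next closest is /j/ at distance 5.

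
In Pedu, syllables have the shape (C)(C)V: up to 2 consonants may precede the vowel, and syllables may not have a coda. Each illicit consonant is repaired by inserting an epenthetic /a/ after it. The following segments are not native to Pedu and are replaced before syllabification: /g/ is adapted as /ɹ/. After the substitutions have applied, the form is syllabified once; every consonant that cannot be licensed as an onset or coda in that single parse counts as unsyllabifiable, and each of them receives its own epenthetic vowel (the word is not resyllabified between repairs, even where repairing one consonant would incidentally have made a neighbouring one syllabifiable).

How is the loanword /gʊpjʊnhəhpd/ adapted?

ɹʊpjʊnhəhapada

Substitution: /g/ → /ɹ/, giving /ɹʊpjʊnhəhpd/.
Syllabifying with onset maximization leaves /h/, /p/, /d/ stranded (no codas are permitted; onsets may contain at most 2 consonants).
Epenthesis after each stranded consonant: /h/ → /ha/, /p/ → /pa/, /d/ → /da/.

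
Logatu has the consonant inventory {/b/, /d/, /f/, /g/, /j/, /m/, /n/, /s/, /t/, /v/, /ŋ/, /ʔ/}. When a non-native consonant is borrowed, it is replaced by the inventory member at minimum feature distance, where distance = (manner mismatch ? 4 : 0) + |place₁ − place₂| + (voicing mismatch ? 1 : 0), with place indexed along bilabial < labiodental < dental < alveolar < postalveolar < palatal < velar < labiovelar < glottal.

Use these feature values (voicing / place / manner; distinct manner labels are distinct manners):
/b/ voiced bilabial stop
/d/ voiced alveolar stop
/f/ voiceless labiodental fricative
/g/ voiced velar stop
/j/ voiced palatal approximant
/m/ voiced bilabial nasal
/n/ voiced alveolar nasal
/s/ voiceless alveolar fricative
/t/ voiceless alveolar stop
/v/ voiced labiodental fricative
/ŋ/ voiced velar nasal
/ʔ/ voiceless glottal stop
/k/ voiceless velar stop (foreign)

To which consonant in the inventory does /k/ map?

g

/g/ is closest: same manner (stop), place distance 0 (velar→velar), voicing differs (+1); total 1. Next closest is /ʔ/ at distance 2.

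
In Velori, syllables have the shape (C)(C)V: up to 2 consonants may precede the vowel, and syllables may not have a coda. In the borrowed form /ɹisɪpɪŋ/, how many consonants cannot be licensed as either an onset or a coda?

1

The consonants /ŋ/ cannot be parsed into a legal (C)(C)V syllable (no codas are permitted; onsets may contain at most 2 consonants).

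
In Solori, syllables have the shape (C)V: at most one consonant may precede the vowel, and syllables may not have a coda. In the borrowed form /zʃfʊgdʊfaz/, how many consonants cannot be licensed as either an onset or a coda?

Syllabifying with onset maximization leaves /z/, /ʃ/, /g/, /z/ stranded (no codas are permitted; onsets are limited to one consonant).

4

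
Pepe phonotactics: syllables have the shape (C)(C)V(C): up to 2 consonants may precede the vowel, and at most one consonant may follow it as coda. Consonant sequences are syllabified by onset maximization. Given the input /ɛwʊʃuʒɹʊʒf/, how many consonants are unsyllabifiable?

1

Syllabifying with onset maximization leaves /f/ stranded (at most one coda consonant is licensed; onsets may contain at most 2 consonants).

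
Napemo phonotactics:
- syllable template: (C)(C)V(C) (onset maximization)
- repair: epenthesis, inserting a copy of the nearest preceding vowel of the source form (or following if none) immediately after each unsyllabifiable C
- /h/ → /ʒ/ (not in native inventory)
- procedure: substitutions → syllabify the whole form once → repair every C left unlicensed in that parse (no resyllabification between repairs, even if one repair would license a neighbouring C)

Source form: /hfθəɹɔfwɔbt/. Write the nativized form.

ʒəfθəɹɔfwɔbtɔ

Substitution: /h/ → /ʒ/, giving /ʒfθəɹɔfwɔbt/.
Syllabifying with onset maximization leaves /ʒ/, /t/ stranded (at most one coda consonant is licensed; onsets may contain at most 2 consonants).
Inserting the epenthetic vowel yields /ʒ/ → /ʒə/, /t/ → /tɔ/.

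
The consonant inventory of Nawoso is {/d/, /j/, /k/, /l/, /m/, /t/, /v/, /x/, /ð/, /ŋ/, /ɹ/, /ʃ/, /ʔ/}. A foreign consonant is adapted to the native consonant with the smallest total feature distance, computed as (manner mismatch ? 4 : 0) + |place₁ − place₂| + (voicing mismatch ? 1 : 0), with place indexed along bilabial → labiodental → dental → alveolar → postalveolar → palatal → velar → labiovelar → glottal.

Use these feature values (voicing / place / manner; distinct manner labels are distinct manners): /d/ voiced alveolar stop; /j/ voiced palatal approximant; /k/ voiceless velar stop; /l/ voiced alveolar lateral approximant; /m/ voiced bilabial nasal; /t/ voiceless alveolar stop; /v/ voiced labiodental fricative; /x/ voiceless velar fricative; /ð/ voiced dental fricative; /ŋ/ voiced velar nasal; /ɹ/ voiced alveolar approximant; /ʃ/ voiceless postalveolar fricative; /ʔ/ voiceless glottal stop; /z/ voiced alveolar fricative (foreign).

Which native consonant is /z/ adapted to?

ð

/ð/ is closest: same manner (fricative), place distance 1 (alveolar→dental), same voicing; total 1. Next closest is /v/ at distance 2.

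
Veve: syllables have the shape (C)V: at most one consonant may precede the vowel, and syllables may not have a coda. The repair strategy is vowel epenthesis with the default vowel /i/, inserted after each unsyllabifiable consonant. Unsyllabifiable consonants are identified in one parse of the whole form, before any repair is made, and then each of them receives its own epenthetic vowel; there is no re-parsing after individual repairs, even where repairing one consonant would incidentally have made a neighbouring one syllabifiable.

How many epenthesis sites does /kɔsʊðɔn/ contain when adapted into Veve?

The unsyllabifiable consonants are /n/; each receives one epenthetic vowel.

1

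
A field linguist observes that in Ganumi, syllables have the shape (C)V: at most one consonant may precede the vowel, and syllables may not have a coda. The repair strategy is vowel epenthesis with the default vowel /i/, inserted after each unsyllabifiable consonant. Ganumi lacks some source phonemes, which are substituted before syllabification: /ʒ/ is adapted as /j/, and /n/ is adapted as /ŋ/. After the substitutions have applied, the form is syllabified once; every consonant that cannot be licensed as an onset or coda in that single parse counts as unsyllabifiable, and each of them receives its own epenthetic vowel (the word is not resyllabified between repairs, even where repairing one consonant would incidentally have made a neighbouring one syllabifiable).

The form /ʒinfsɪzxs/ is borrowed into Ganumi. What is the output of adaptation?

Substitution: /ʒ/ → /j/, /n/ → /ŋ/, giving /jiŋfsɪzxs/.
Under (C)V, the unsyllabifiable consonants are /ŋ/, /f/, /z/, /x/, /s/ (no codas are permitted; onsets are limited to one consonant).
Epenthesis after each stranded consonant: /ŋ/ → /ŋi/, /f/ → /fi/, /z/ → /zi/, /x/ → /xi/, /s/ → /si/.

jiŋifisɪzixisi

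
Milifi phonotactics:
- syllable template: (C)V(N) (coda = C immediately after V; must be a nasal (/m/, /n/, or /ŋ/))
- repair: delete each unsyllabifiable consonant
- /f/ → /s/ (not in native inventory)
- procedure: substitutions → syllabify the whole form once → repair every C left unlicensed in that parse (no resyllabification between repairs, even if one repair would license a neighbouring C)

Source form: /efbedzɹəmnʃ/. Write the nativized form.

ebeɹəm

Substitution: /f/ → /s/, giving /esbedzɹəmnʃ/.
The consonants /s/, /d/, /z/, /n/, /ʃ/ cannot be parsed into a legal (C)V(N) syllable (only a nasal (/m/, /n/, or /ŋ/) is licensed in coda position; onsets are limited to one consonant).
Deleting the stranded consonants removes /s/, /d/, /z/, /n/, /ʃ/.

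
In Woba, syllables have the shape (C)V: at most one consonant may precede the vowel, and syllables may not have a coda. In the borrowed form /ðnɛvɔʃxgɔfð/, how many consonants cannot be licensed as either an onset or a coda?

Under (C)V, the unsyllabifiable consonants are /ð/, /ʃ/, /x/, /f/, /ð/ (no codas are permitted; onsets are limited to one consonant).

5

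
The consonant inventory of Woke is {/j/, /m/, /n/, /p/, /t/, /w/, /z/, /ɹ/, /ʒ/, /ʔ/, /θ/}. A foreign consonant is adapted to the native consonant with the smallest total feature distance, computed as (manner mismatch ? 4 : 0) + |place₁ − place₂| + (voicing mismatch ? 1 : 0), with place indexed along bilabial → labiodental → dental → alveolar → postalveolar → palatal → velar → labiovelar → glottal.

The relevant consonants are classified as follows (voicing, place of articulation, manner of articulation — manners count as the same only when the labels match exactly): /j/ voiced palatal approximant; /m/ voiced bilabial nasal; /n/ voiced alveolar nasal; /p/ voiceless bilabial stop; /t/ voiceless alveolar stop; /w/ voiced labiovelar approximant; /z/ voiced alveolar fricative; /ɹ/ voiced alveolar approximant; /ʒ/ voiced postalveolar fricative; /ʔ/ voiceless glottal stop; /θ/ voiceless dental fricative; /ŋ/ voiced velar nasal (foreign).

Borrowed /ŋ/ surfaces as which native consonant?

/n/ is closest: same manner (nasal), place distance 3 (velar→alveolar), same voicing; total 3. Next closest is /j/ at distance 5.

n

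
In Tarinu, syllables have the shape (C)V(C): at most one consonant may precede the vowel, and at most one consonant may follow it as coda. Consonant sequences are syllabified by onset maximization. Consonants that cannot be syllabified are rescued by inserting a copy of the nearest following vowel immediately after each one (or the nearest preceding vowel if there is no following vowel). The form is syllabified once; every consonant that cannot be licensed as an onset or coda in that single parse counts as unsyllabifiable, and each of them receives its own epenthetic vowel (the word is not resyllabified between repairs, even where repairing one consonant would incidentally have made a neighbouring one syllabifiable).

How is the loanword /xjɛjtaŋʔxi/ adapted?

Under (C)V(C), the unsyllabifiable consonants are /x/, /ʔ/ (at most one coda consonant is licensed; onsets are limited to one consonant).
Each unlicensed consonant becomes the onset of a new syllable: /x/ → /xɛ/, /ʔ/ → /ʔi/.

xɛjɛjtaŋʔixi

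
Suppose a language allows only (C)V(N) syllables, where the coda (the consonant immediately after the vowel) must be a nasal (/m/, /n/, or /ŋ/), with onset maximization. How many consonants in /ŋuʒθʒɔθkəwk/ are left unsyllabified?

Syllabifying with onset maximization leaves /ʒ/, /θ/, /θ/, /w/, /k/ stranded (only a nasal (/m/, /n/, or /ŋ/) is licensed in coda position; onsets are limited to one consonant).

5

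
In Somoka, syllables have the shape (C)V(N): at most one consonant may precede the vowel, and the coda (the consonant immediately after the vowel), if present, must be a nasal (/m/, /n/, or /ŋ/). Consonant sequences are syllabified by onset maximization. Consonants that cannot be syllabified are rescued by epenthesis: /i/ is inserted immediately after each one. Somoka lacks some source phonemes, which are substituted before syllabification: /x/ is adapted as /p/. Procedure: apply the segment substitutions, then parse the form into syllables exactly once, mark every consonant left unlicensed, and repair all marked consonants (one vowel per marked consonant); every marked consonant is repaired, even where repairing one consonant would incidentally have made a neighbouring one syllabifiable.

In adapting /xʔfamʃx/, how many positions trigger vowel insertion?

After substitution the input is /pʔfamʃp/.
The unsyllabifiable consonants are /p/, /ʔ/, /ʃ/, /p/; each receives one epenthetic vowel.

4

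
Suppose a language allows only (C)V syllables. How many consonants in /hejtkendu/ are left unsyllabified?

3

Under (C)V, the unsyllabifiable consonants are /j/, /t/, /n/ (no codas are permitted; onsets are limited to one consonant).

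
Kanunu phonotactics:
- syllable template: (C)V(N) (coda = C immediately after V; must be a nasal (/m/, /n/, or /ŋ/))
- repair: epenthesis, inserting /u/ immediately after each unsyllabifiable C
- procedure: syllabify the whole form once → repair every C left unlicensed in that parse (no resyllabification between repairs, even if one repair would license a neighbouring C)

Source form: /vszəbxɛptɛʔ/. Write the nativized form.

vusuzəbuxɛputɛʔu

Under (C)V(N), the unsyllabifiable consonants are /v/, /s/, /b/, /p/, /ʔ/ (only a nasal (/m/, /n/, or /ŋ/) is licensed in coda position; onsets are limited to one consonant).
Inserting the epenthetic vowel yields /v/ → /vu/, /s/ → /su/, /b/ → /bu/, /p/ → /pu/, /ʔ/ → /ʔu/.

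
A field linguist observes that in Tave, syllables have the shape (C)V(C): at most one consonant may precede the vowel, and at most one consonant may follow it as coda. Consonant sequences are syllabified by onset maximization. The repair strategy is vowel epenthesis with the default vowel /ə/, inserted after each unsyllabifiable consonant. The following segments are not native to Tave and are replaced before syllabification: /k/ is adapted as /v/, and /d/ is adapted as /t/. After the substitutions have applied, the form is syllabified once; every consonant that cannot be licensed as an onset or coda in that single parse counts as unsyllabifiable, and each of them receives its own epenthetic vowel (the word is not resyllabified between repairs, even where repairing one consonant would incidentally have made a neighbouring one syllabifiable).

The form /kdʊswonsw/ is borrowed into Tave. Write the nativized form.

Substitution: /k/ → /v/, /d/ → /t/, giving /vtʊswonsw/.
Under (C)V(C), the unsyllabifiable consonants are /v/, /s/, /w/ (at most one coda consonant is licensed; onsets are limited to one consonant).
Each unlicensed consonant becomes the onset of a new syllable: /v/ → /və/, /s/ → /sə/, /w/ → /wə/.

vətʊswonsəwə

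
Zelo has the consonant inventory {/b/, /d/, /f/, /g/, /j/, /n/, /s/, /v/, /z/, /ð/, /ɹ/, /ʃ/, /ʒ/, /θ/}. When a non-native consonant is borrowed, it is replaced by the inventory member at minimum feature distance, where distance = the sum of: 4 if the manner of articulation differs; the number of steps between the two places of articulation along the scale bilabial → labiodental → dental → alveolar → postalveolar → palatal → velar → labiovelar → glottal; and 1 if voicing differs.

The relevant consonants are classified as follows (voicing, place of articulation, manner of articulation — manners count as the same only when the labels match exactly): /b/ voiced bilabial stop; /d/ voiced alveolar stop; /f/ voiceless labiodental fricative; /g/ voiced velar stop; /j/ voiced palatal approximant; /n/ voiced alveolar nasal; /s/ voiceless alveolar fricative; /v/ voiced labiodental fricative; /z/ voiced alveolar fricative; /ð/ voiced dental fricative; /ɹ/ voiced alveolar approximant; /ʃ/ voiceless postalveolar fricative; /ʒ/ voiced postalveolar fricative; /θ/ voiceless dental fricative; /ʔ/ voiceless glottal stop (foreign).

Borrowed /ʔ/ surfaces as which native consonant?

/g/ is closest: same manner (stop), place distance 2 (glottal→velar), voicing differs (+1); total 3. Next closest is /d/ at distance 6.

g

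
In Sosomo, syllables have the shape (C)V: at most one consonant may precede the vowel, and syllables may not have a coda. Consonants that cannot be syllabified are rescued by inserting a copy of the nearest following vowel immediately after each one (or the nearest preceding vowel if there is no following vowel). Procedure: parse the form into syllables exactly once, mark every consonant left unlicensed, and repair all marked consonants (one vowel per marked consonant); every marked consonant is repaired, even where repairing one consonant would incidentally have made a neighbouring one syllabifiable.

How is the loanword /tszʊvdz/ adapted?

tʊsʊzʊvʊdʊzʊ

Syllabifying with onset maximization leaves /t/, /s/, /v/, /d/, /z/ stranded (no codas are permitted; onsets are limited to one consonant).
Each unlicensed consonant becomes the onset of a new syllable: /t/ → /tʊ/, /s/ → /sʊ/, /v/ → /vʊ/, /d/ → /dʊ/, /z/ → /zʊ/.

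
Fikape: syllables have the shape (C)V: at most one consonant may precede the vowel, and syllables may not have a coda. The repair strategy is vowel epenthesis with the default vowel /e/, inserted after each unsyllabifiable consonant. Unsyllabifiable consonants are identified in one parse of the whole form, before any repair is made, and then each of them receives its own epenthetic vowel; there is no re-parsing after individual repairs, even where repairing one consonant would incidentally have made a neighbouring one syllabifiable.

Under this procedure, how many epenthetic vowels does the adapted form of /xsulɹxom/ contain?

4

The unsyllabifiable consonants are /x/, /l/, /ɹ/, /m/; each receives one epenthetic vowel.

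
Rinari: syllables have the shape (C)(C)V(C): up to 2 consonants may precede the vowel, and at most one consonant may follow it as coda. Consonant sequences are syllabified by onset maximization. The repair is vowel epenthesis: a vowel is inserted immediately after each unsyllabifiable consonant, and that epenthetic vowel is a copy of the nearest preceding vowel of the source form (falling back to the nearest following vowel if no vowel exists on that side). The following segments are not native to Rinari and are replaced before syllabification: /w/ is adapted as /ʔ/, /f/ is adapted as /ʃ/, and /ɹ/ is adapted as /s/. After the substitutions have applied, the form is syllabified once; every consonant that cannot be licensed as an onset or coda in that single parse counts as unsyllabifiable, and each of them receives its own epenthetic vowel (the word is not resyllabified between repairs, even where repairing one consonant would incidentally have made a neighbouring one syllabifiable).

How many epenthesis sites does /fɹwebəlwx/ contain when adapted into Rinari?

After substitution the input is /ʃsʔebəlʔx/.
The unsyllabifiable consonants are /ʃ/, /ʔ/, /x/; each receives one epenthetic vowel.

3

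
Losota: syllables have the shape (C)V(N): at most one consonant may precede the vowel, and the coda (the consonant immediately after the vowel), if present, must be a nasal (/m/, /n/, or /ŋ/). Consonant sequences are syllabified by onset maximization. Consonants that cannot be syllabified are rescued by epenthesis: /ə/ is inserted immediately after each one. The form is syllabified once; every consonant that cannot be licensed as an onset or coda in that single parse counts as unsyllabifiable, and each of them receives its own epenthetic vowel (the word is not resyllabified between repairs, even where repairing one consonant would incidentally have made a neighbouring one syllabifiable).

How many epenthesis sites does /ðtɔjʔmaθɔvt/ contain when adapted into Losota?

The unsyllabifiable consonants are /ð/, /j/, /ʔ/, /v/, /t/; each receives one epenthetic vowel.

5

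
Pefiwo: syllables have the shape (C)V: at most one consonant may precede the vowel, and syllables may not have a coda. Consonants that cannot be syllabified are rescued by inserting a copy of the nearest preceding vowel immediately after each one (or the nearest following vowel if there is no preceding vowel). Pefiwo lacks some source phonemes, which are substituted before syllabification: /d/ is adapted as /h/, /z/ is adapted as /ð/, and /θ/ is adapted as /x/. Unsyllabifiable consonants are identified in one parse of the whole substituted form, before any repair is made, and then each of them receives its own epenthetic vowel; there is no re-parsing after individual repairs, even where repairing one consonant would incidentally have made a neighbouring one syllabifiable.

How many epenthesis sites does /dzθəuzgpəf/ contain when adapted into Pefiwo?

After substitution the input is /hðxəuðgpəf/.
The unsyllabifiable consonants are /h/, /ð/, /ð/, /g/, /f/; each receives one epenthetic vowel.

5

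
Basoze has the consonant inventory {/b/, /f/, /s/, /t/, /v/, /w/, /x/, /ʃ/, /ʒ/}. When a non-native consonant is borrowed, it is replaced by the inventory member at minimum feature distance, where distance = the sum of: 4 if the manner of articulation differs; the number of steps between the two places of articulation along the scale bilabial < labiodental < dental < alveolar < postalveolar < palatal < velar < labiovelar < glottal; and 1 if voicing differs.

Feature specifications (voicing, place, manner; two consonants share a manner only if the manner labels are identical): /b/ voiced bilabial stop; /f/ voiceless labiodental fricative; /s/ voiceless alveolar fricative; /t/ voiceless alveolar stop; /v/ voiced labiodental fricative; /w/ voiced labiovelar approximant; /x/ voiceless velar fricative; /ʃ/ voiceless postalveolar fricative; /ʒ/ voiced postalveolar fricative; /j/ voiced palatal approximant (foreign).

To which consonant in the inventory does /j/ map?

w

/w/ is closest: same manner (approximant), place distance 2 (palatal→labiovelar), same voicing; total 2. Next closest is /ʒ/ at distance 5.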